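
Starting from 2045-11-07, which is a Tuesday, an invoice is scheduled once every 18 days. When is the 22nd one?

2046-11-20

The 22nd occurrence is 21 intervals after the first: 21 × 18 = 378 days after 2045-11-07.
November has 30 days — 23 days to the end of November leaves 355.
December has 31 days (324 left).
January has 31 days (293 left).
February has 28 days (265 left).
March has 31 days (234 left).
April has 30 days (204 left).
May has 31 days (173 left).
June has 30 days (143 left).
July has 31 days (112 left).
August has 31 days (81 left).
September has 30 days (51 left).
October has 31 days (20 left).
20 days into November → 2046-11-20.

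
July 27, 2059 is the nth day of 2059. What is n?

Days in months before July: 31 + 28 + 31 + 30 + 31 + 30 = 181.
Plus 27 days into July → day 208.

208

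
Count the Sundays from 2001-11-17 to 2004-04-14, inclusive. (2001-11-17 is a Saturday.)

2001-11-17 is a Saturday; the first Sunday on or after it is 2001-11-18 (1 day later).
From 2001-11-18 to 2004-04-14: 43 + 365 + 365 + 105 = 878 days (rest of 2001, 2002, 2003, to 2004-04-14 in 2004).
878 ÷ 7 = 125 full weeks with remainder 3, so 125 more Sundays after the first → 126.

126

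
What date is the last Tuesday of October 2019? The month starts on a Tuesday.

October 29, 2019

October 2019 begins on a Tuesday, so the first Tuesday is October 1.
October 2019 has 31 days. Adding weeks: 1, 8, 15, 22, 29 — the last one ≤ 31 is the 29th.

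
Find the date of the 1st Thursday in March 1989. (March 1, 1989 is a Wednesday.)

March 2, 1989

March 1989 begins on a Wednesday, so the first Thursday is March 2 (1 day later).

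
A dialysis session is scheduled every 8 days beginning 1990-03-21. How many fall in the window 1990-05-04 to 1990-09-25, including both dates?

Occurrences land 8·i days after 1990-03-21 for i = 0, 1, 2, …
1990-05-04 is 44 days after the start; 44 ÷ 8 = 5 remainder 4; since the remainder is 4, round up to i = 6. First occurrence in the window: #7 on 1990-05-08 (6×8 = 48 days in).
1990-09-25 is 188 days after the start; 188 ÷ 8 = 23 remainder 4. Last occurrence in the window: #24 on 1990-09-21.
Occurrences #7 through #24: 18 in total.

18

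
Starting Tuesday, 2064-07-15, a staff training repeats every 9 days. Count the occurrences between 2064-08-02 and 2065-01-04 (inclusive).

18

Occurrences land 9·i days after 2064-07-15 for i = 0, 1, 2, …
2064-08-02 is 18 days after the start; 18 ÷ 9 = 2 remainder 0. First occurrence in the window: #3 on 2064-08-02 (2×9 = 18 days in).
2065-01-04 is 173 days after the start; 173 ÷ 9 = 19 remainder 2. Last occurrence in the window: #20 on 2065-01-02.
Occurrences #3 through #20: 18 in total.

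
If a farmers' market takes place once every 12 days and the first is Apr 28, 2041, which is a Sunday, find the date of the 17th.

The 17th occurrence is 16 intervals after the first: 16 × 12 = 192 days after Apr 28, 2041.
Apr has 30 days — 2 days to the end of Apr leaves 190.
May has 31 days (159 left).
Jun has 30 days (129 left).
Jul has 31 days (98 left).
Aug has 31 days (67 left).
Sep has 30 days (37 left).
Oct has 31 days (6 left).
6 days into Nov → Nov 6, 2041.

Nov 6, 2041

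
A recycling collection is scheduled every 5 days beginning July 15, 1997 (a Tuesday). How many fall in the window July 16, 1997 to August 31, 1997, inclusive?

9

Occurrences land 5·i days after July 15, 1997 for i = 0, 1, 2, …
July 16, 1997 is 1 day after the start; 1 ÷ 5 = 0 remainder 1; since the remainder is 1, round up to i = 1. First occurrence in the window: #2 on July 20, 1997 (1×5 = 5 days in).
August 31, 1997 is 47 days after the start; 47 ÷ 5 = 9 remainder 2. Last occurrence in the window: #10 on August 29, 1997.
Occurrences #2 through #10: 9 in total.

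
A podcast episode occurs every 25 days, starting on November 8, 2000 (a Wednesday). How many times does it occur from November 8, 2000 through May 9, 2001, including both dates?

Occurrences land 25·i days after November 8, 2000 for i = 0, 1, 2, …
The window opens on the start date, so the first occurrence inside is #1 on November 8, 2000.
May 9, 2001 is 182 days after the start; 182 ÷ 25 = 7 remainder 7. Last occurrence in the window: #8 on May 2, 2001.
Occurrences #1 through #8: 8 in total.

8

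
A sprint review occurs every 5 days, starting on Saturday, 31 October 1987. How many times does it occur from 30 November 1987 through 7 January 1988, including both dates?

8

Occurrences land 5·i days after 31 October 1987 for i = 0, 1, 2, …
30 November 1987 is 30 days after the start; 30 ÷ 5 = 6 remainder 0. First occurrence in the window: #7 on 30 November 1987 (6×5 = 30 days in).
7 January 1988 is 68 days after the start; 68 ÷ 5 = 13 remainder 3. Last occurrence in the window: #14 on 4 January 1988.
Occurrences #7 through #14: 8 in total.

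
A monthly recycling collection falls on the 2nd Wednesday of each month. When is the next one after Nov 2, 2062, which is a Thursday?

Nov 2062 starts on a Wednesday; its first Wednesday is the 1st, so the 2nd Wednesday is the 8th — Nov 8, 2062.
Nov 8, 2062 is after Nov 2, 2062, so that is the next one.

Nov 8, 2062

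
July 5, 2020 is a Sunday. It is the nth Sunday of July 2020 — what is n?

1st

Day 5 falls in week ⌈5/7⌉ of the month.
Days 1–7 hold the 1st Sunday, 8–14 the 2nd, 15–21 the 3rd, 22–28 the 4th, 29–31 the 5th.
5 is in the range for the 1st.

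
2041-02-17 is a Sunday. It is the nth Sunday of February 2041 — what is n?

Day 17 falls in week ⌈17/7⌉ of the month.
Days 1–7 hold the 1st Sunday, 8–14 the 2nd, 15–21 the 3rd, 22–28 the 4th, 29–31 the 5th.
17 is in the range for the 3rd.

3rd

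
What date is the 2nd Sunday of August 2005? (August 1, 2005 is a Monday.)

August 2005 begins on a Monday, so the first Sunday is August 7 (6 days later).
The 2nd Sunday is 1 weeks later: 7 + 7 = 14.

2005-08-14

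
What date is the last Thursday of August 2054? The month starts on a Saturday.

August 27, 2054

August 2054 begins on a Saturday, so the first Thursday is August 6 (5 days later).
August 2054 has 31 days. Adding weeks: 6, 13, 20, 27 — the last one ≤ 31 is the 27th.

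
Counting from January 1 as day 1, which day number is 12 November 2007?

Days in months before November: 31 + 28 + 31 + 30 + 31 + 30 + 31 + 31 + 30 + 31 = 304.
Plus 12 days into November → day 316.

316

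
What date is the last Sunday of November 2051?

26 November 2051

November 2051 begins on a Wednesday, so the first Sunday is November 5 (4 days later).
November 2051 has 30 days. Adding weeks: 5, 12, 19, 26 — the last one ≤ 30 is the 26th.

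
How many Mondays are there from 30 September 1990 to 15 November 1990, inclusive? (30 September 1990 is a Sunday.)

7

30 September 1990 is a Sunday; the first Monday on or after it is 1 October 1990 (1 day later).
From 1 October 1990 to 15 November 1990: 30 + 15 = 45 days (rest of October, November).
45 ÷ 7 = 6 full weeks with remainder 3, so 6 more Mondays after the first → 7.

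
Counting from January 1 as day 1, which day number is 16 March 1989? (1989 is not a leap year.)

Days in months before March: 31 + 28 = 59.
Plus 16 days into March → day 75.

75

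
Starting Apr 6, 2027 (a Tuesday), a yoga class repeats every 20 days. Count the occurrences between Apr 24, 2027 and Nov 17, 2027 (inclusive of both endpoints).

11

Occurrences land 20·i days after Apr 6, 2027 for i = 0, 1, 2, …
Apr 24, 2027 is 18 days after the start; 18 ÷ 20 = 0 remainder 18; since the remainder is 18, round up to i = 1. First occurrence in the window: #2 on Apr 26, 2027 (1×20 = 20 days in).
Nov 17, 2027 is 225 days after the start; 225 ÷ 20 = 11 remainder 5. Last occurrence in the window: #12 on Nov 12, 2027.
Occurrences #2 through #12: 11 in total.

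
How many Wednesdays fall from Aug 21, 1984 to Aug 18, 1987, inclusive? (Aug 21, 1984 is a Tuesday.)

Aug 21, 1984 is a Tuesday; the first Wednesday on or after it is Aug 22, 1984 (1 day later).
From Aug 22, 1984 to Aug 18, 1987: 131 + 365 + 365 + 230 = 1091 days (rest of 1984, 1985, 1986, to Aug 18, 1987 in 1987).
1091 ÷ 7 = 155 full weeks with remainder 6, so 155 more Wednesdays after the first → 156.

156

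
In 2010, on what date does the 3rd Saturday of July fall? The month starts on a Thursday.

2010-07-17

July 2010 begins on a Thursday, so the first Saturday is July 3 (2 days later).
The 3rd Saturday is 2 weeks later: 3 + 14 = 17.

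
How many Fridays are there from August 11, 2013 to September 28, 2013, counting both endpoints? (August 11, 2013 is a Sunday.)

August 11, 2013 is a Sunday; the first Friday on or after it is August 16, 2013 (5 days later).
From August 16, 2013 to September 28, 2013: 15 + 28 = 43 days (rest of August, September).
43 ÷ 7 = 6 full weeks with remainder 1, so 6 more Fridays after the first → 7.

7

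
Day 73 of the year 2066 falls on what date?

2066-03-14

January has 31 days (73 − 31 = 42 remain).
February has 28 days (42 − 28 = 14 remain).
14 into March → March 14.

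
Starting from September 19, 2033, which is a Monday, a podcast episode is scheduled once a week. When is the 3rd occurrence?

October 3, 2033

The 3rd occurrence is 2 intervals after the first: 2 × 7 = 14 days after September 19, 2033.
September has 30 days — 11 days to the end of September leaves 3.
3 days into October → October 3, 2033.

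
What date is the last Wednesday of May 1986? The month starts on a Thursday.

May 1986 begins on a Thursday, so the first Wednesday is May 7 (6 days later).
May 1986 has 31 days. Adding weeks: 7, 14, 21, 28 — the last one ≤ 31 is the 28th.

May 28, 1986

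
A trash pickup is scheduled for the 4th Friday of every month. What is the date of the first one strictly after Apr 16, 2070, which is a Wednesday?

Apr 2070 starts on a Tuesday; its first Friday is the 4th, so the 4th Friday is the 25th — Apr 25, 2070.
Apr 25, 2070 is after Apr 16, 2070, so that is the next one.

Apr 25, 2070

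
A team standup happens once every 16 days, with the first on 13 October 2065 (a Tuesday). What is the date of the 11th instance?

The 11th occurrence is 10 intervals after the first: 10 × 16 = 160 days after 13 October 2065.
October has 31 days — 18 days to the end of October leaves 142.
November has 30 days (112 left).
December has 31 days (81 left).
January has 31 days (50 left).
February has 28 days (22 left).
22 days into March → 22 March 2066.

22 March 2066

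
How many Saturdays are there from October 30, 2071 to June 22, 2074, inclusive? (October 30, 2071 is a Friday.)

138

October 30, 2071 is a Friday; the first Saturday on or after it is October 31, 2071 (1 day later).
From October 31, 2071 to June 22, 2074: 61 + 366 + 365 + 173 = 965 days (rest of 2071, 2072, 2073, to June 22, 2074 in 2074).
965 ÷ 7 = 137 full weeks with remainder 6, so 137 more Saturdays after the first → 138.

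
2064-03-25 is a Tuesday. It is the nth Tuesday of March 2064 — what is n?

Day 25 falls in week ⌈25/7⌉ of the month.
Days 1–7 hold the 1st Tuesday, 8–14 the 2nd, 15–21 the 3rd, 22–28 the 4th, 29–31 the 5th.
25 is in the range for the 4th.

4th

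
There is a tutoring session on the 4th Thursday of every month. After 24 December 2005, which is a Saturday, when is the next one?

December 2005 starts on a Thursday; its first Thursday is the 1st, so the 4th Thursday is the 22nd — 22 December 2005.
That is not after 24 December 2005, so look at January 2006.
January 2006 starts on a Sunday; its first Thursday is the 5th, so the 4th Thursday is the 26th — 26 January 2006.

26 January 2006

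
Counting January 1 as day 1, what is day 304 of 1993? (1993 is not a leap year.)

October 31, 1993

January has 31 days (304 − 31 = 273 remain).
February has 28 days (273 − 28 = 245 remain).
March has 31 days (245 − 31 = 214 remain).
April has 30 days (214 − 30 = 184 remain).
May has 31 days (184 − 31 = 153 remain).
June has 30 days (153 − 30 = 123 remain).
July has 31 days (123 − 31 = 92 remain).
August has 31 days (92 − 31 = 61 remain).
September has 30 days (61 − 30 = 31 remain).
31 into October → October 31.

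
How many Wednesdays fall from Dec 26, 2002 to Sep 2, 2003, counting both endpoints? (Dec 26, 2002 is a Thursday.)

35

Dec 26, 2002 is a Thursday; the first Wednesday on or after it is Jan 1, 2003 (6 days later).
From Jan 1, 2003 to Sep 2, 2003: 30 + 28 + 31 + 30 + 31 + 30 + 31 + 31 + 2 = 244 days (rest of Jan, Feb, Mar, Apr, May, Jun, Jul, Aug, Sep).
244 ÷ 7 = 34 full weeks with remainder 6, so 34 more Wednesdays after the first → 35.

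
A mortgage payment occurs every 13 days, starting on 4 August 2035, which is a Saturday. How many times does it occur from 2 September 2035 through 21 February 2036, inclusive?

Occurrences land 13·i days after 4 August 2035 for i = 0, 1, 2, …
2 September 2035 is 29 days after the start; 29 ÷ 13 = 2 remainder 3; since the remainder is 3, round up to i = 3. First occurrence in the window: #4 on 12 September 2035 (3×13 = 39 days in).
21 February 2036 is 201 days after the start; 201 ÷ 13 = 15 remainder 6. Last occurrence in the window: #16 on 15 February 2036.
Occurrences #4 through #16: 13 in total.

13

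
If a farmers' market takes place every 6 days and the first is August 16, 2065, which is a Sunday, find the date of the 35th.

March 8, 2066

The 35th occurrence is 34 intervals after the first: 34 × 6 = 204 days after August 16, 2065.
August has 31 days — 15 days to the end of August leaves 189.
September has 30 days (159 left).
October has 31 days (128 left).
November has 30 days (98 left).
December has 31 days (67 left).
January has 31 days (36 left).
February has 28 days (8 left).
8 days into March → March 8, 2066.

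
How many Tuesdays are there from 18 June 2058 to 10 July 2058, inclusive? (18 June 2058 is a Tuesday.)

4

18 June 2058 is a Tuesday; the first Tuesday on or after it is 18 June 2058.
From 18 June 2058 to 10 July 2058: 12 + 10 = 22 days (rest of June, July).
22 ÷ 7 = 3 full weeks with remainder 1, so 3 more Tuesdays after the first → 4.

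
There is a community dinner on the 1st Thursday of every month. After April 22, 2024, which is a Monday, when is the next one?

May 2, 2024

April 2024 starts on a Monday, so its 1st Thursday is April 4, 2024 (3 days in).
That is not after April 22, 2024, so look at May 2024.
May 2024 starts on a Wednesday, so its 1st Thursday is May 2, 2024 (1 day in).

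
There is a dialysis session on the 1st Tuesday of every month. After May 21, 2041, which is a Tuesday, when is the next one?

May 2041 starts on a Wednesday, so its 1st Tuesday is May 7, 2041 (6 days in).
That is not after May 21, 2041, so look at June 2041.
June 2041 starts on a Saturday, so its 1st Tuesday is June 4, 2041 (3 days in).

June 4, 2041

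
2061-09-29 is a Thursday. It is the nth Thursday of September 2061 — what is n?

5th

Day 29 falls in week ⌈29/7⌉ of the month.
Days 1–7 hold the 1st Thursday, 8–14 the 2nd, 15–21 the 3rd, 22–28 the 4th, 29–31 the 5th.
29 is in the range for the 5th.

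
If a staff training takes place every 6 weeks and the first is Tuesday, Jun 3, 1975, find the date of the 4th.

Oct 7, 1975

The 4th occurrence is 3 intervals after the first: 3 × 42 = 126 days after Jun 3, 1975.
Jun has 30 days — 27 days to the end of Jun leaves 99.
Jul has 31 days (68 left).
Aug has 31 days (37 left).
Sep has 30 days (7 left).
7 days into Oct → Oct 7, 1975.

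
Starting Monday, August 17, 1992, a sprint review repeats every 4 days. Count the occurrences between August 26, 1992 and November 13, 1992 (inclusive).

Occurrences land 4·i days after August 17, 1992 for i = 0, 1, 2, …
August 26, 1992 is 9 days after the start; 9 ÷ 4 = 2 remainder 1; since the remainder is 1, round up to i = 3. First occurrence in the window: #4 on August 29, 1992 (3×4 = 12 days in).
November 13, 1992 is 88 days after the start; 88 ÷ 4 = 22 remainder 0. Last occurrence in the window: #23 on November 13, 1992.
Occurrences #4 through #23: 20 in total.

20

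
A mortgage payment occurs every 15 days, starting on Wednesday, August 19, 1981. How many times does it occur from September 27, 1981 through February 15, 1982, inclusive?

10

Occurrences land 15·i days after August 19, 1981 for i = 0, 1, 2, …
September 27, 1981 is 39 days after the start; 39 ÷ 15 = 2 remainder 9; since the remainder is 9, round up to i = 3. First occurrence in the window: #4 on October 3, 1981 (3×15 = 45 days in).
February 15, 1982 is 180 days after the start; 180 ÷ 15 = 12 remainder 0. Last occurrence in the window: #13 on February 15, 1982.
Occurrences #4 through #13: 10 in total.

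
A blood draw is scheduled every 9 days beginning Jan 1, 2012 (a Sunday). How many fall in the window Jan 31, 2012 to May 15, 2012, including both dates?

Occurrences land 9·i days after Jan 1, 2012 for i = 0, 1, 2, …
Jan 31, 2012 is 30 days after the start; 30 ÷ 9 = 3 remainder 3; since the remainder is 3, round up to i = 4. First occurrence in the window: #5 on Feb 6, 2012 (4×9 = 36 days in).
May 15, 2012 is 135 days after the start; 135 ÷ 9 = 15 remainder 0. Last occurrence in the window: #16 on May 15, 2012.
Occurrences #5 through #16: 12 in total.

12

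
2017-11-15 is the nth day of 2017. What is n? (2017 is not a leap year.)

319

Days in months before November: 31 + 28 + 31 + 30 + 31 + 30 + 31 + 31 + 30 + 31 = 304.
Plus 15 days into November → day 319.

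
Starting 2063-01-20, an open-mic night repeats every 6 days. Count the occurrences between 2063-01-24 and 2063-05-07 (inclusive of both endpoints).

Occurrences land 6·i days after 2063-01-20 for i = 0, 1, 2, …
2063-01-24 is 4 days after the start; 4 ÷ 6 = 0 remainder 4; since the remainder is 4, round up to i = 1. First occurrence in the window: #2 on 2063-01-26 (1×6 = 6 days in).
2063-05-07 is 107 days after the start; 107 ÷ 6 = 17 remainder 5. Last occurrence in the window: #18 on 2063-05-02.
Occurrences #2 through #18: 17 in total.

17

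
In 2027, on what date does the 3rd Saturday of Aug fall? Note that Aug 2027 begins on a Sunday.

Aug 21, 2027

Aug 2027 begins on a Sunday, so the first Saturday is Aug 7 (6 days later).
The 3rd Saturday is 2 weeks later: 7 + 14 = 21.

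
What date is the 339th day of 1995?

Jan has 31 days (339 − 31 = 308 remain).
Feb has 28 days (308 − 28 = 280 remain).
Mar has 31 days (280 − 31 = 249 remain).
Apr has 30 days (249 − 30 = 219 remain).
May has 31 days (219 − 31 = 188 remain).
Jun has 30 days (188 − 30 = 158 remain).
Jul has 31 days (158 − 31 = 127 remain).
Aug has 31 days (127 − 31 = 96 remain).
Sep has 30 days (96 − 30 = 66 remain).
Oct has 31 days (66 − 31 = 35 remain).
Nov has 30 days (35 − 30 = 5 remain).
5 into Dec → Dec 5.

Dec 5, 1995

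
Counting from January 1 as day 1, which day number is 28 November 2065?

Days in months before November: 31 + 28 + 31 + 30 + 31 + 30 + 31 + 31 + 30 + 31 = 304.
Plus 28 days into November → day 332.

332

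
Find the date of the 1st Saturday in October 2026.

2026-10-03

The first Saturday of October 2026 is October 3.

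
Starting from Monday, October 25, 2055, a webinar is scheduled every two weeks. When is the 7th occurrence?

January 17, 2056

The 7th occurrence is 6 intervals after the first: 6 × 14 = 84 days after October 25, 2055.
October has 31 days — 6 days to the end of October leaves 78.
November has 30 days (48 left).
December has 31 days (17 left).
17 days into January → January 17, 2056.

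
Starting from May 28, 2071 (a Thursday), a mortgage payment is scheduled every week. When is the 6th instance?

Jul 2, 2071

The 6th occurrence is 5 intervals after the first: 5 × 7 = 35 days after May 28, 2071.
May has 31 days — 3 days to the end of May leaves 32.
Jun has 30 days (2 left).
2 days into Jul → Jul 2, 2071.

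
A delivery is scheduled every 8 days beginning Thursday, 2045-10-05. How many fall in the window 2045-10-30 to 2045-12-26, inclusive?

Occurrences land 8·i days after 2045-10-05 for i = 0, 1, 2, …
2045-10-30 is 25 days after the start; 25 ÷ 8 = 3 remainder 1; since the remainder is 1, round up to i = 4. First occurrence in the window: #5 on 2045-11-06 (4×8 = 32 days in).
2045-12-26 is 82 days after the start; 82 ÷ 8 = 10 remainder 2. Last occurrence in the window: #11 on 2045-12-24.
Occurrences #5 through #11: 7 in total.

7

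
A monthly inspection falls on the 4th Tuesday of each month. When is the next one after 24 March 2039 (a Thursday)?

26 April 2039

March 2039 starts on a Tuesday; its first Tuesday is the 1st, so the 4th Tuesday is the 22nd — 22 March 2039.
That is not after 24 March 2039, so look at April 2039.
April 2039 starts on a Friday; its first Tuesday is the 5th, so the 4th Tuesday is the 26th — 26 April 2039.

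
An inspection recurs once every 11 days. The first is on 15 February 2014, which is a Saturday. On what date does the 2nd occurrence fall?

26 February 2014

The 2nd occurrence is 1 interval after the first: 1 × 11 = 11 days after 15 February 2014.
11 days later is 26 February 2014.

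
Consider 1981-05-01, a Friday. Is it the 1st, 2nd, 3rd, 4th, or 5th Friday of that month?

1st

Day 1 falls in week ⌈1/7⌉ of the month.
Days 1–7 hold the 1st Friday, 8–14 the 2nd, 15–21 the 3rd, 22–28 the 4th, 29–31 the 5th.
1 is in the range for the 1st.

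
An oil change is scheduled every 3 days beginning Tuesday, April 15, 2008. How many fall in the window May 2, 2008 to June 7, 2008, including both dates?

Occurrences land 3·i days after April 15, 2008 for i = 0, 1, 2, …
May 2, 2008 is 17 days after the start; 17 ÷ 3 = 5 remainder 2; since the remainder is 2, round up to i = 6. First occurrence in the window: #7 on May 3, 2008 (6×3 = 18 days in).
June 7, 2008 is 53 days after the start; 53 ÷ 3 = 17 remainder 2. Last occurrence in the window: #18 on June 5, 2008.
Occurrences #7 through #18: 12 in total.

12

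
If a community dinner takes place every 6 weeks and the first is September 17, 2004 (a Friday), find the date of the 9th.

August 19, 2005

The 9th occurrence is 8 intervals after the first: 8 × 42 = 336 days after September 17, 2004.
September has 30 days — 13 days to the end of September leaves 323.
October has 31 days (292 left).
November has 30 days (262 left).
December has 31 days (231 left).
January has 31 days (200 left).
February has 28 days (172 left).
March has 31 days (141 left).
April has 30 days (111 left).
May has 31 days (80 left).
June has 30 days (50 left).
July has 31 days (19 left).
19 days into August → August 19, 2005.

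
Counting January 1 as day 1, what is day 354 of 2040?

January has 31 days (354 − 31 = 323 remain).
February has 29 days (323 − 29 = 294 remain).
March has 31 days (294 − 31 = 263 remain).
April has 30 days (263 − 30 = 233 remain).
May has 31 days (233 − 31 = 202 remain).
June has 30 days (202 − 30 = 172 remain).
July has 31 days (172 − 31 = 141 remain).
August has 31 days (141 − 31 = 110 remain).
September has 30 days (110 − 30 = 80 remain).
October has 31 days (80 − 31 = 49 remain).
November has 30 days (49 − 30 = 19 remain).
19 into December → December 19.

19 December 2040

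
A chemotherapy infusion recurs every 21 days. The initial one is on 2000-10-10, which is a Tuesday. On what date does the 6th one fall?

2001-01-23

The 6th occurrence is 5 intervals after the first: 5 × 21 = 105 days after 2000-10-10.
October has 31 days — 21 days to the end of October leaves 84.
November has 30 days (54 left).
December has 31 days (23 left).
23 days into January → 2001-01-23.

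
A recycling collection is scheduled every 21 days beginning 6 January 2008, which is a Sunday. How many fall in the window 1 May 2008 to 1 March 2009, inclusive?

Occurrences land 21·i days after 6 January 2008 for i = 0, 1, 2, …
1 May 2008 is 116 days after the start; 116 ÷ 21 = 5 remainder 11; since the remainder is 11, round up to i = 6. First occurrence in the window: #7 on 11 May 2008 (6×21 = 126 days in).
1 March 2009 is 420 days after the start; 420 ÷ 21 = 20 remainder 0. Last occurrence in the window: #21 on 1 March 2009.
Occurrences #7 through #21: 15 in total.

15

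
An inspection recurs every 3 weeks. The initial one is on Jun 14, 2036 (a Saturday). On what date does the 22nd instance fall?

The 22nd occurrence is 21 intervals after the first: 21 × 21 = 441 days after Jun 14, 2036.
Jun has 30 days — 16 days to the end of Jun leaves 425.
From end of Jun to end of 2036 is 184 days (241 left).
Jan has 31 days (210 left).
Feb has 28 days (182 left).
Mar has 31 days (151 left).
Apr has 30 days (121 left).
May has 31 days (90 left).
Jun has 30 days (60 left).
Jul has 31 days (29 left).
29 days into Aug → Aug 29, 2037.

Aug 29, 2037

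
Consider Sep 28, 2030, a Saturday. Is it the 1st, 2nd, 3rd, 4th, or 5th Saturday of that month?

4th

Day 28 falls in week ⌈28/7⌉ of the month.
Days 1–7 hold the 1st Saturday, 8–14 the 2nd, 15–21 the 3rd, 22–28 the 4th, 29–31 the 5th.
28 is in the range for the 4th.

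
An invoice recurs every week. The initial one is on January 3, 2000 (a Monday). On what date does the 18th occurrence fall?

The 18th occurrence is 17 intervals after the first: 17 × 7 = 119 days after January 3, 2000.
January has 31 days — 28 days to the end of January leaves 91.
February has 29 days (62 left).
March has 31 days (31 left).
April has 30 days (1 left).
1 day into May → May 1, 2000.

May 1, 2000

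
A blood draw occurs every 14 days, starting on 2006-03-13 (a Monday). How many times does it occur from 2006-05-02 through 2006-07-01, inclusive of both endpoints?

4

Occurrences land 14·i days after 2006-03-13 for i = 0, 1, 2, …
2006-05-02 is 50 days after the start; 50 ÷ 14 = 3 remainder 8; since the remainder is 8, round up to i = 4. First occurrence in the window: #5 on 2006-05-08 (4×14 = 56 days in).
2006-07-01 is 110 days after the start; 110 ÷ 14 = 7 remainder 12. Last occurrence in the window: #8 on 2006-06-19.
Occurrences #5 through #8: 4 in total.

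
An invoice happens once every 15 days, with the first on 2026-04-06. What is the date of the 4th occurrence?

The 4th occurrence is 3 intervals after the first: 3 × 15 = 45 days after 2026-04-06.
April has 30 days — 24 days to the end of April leaves 21.
21 days into May → 2026-05-21.

2026-05-21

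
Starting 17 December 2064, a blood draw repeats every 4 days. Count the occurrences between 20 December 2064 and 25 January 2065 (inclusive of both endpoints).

9

Occurrences land 4·i days after 17 December 2064 for i = 0, 1, 2, …
20 December 2064 is 3 days after the start; 3 ÷ 4 = 0 remainder 3; since the remainder is 3, round up to i = 1. First occurrence in the window: #2 on 21 December 2064 (1×4 = 4 days in).
25 January 2065 is 39 days after the start; 39 ÷ 4 = 9 remainder 3. Last occurrence in the window: #10 on 22 January 2065.
Occurrences #2 through #10: 9 in total.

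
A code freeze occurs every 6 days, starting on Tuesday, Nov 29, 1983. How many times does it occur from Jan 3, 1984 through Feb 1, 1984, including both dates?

Occurrences land 6·i days after Nov 29, 1983 for i = 0, 1, 2, …
Jan 3, 1984 is 35 days after the start; 35 ÷ 6 = 5 remainder 5; since the remainder is 5, round up to i = 6. First occurrence in the window: #7 on Jan 4, 1984 (6×6 = 36 days in).
Feb 1, 1984 is 64 days after the start; 64 ÷ 6 = 10 remainder 4. Last occurrence in the window: #11 on Jan 28, 1984.
Occurrences #7 through #11: 5 in total.

5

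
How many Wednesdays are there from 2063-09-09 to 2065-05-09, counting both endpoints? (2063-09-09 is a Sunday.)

87

2063-09-09 is a Sunday; the first Wednesday on or after it is 2063-09-12 (3 days later).
From 2063-09-12 to 2065-05-09: 110 + 366 + 129 = 605 days (rest of 2063, 2064, to 2065-05-09 in 2065).
605 ÷ 7 = 86 full weeks with remainder 3, so 86 more Wednesdays after the first → 87.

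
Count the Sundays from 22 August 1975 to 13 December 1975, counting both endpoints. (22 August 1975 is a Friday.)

22 August 1975 is a Friday; the first Sunday on or after it is 24 August 1975 (2 days later).
From 24 August 1975 to 13 December 1975: 7 + 30 + 31 + 30 + 13 = 111 days (rest of August, September, October, November, December).
111 ÷ 7 = 15 full weeks with remainder 6, so 15 more Sundays after the first → 16.

16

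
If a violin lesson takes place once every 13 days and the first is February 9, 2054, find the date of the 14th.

July 28, 2054

The 14th occurrence is 13 intervals after the first: 13 × 13 = 169 days after February 9, 2054.
February has 28 days — 19 days to the end of February leaves 150.
March has 31 days (119 left).
April has 30 days (89 left).
May has 31 days (58 left).
June has 30 days (28 left).
28 days into July → July 28, 2054.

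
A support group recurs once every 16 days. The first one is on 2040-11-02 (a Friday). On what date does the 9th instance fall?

2041-03-10

The 9th occurrence is 8 intervals after the first: 8 × 16 = 128 days after 2040-11-02.
November has 30 days — 28 days to the end of November leaves 100.
December has 31 days (69 left).
January has 31 days (38 left).
February has 28 days (10 left).
10 days into March → 2041-03-10.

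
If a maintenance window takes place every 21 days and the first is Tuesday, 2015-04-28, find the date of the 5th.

2015-07-21

The 5th occurrence is 4 intervals after the first: 4 × 21 = 84 days after 2015-04-28.
April has 30 days — 2 days to the end of April leaves 82.
May has 31 days (51 left).
June has 30 days (21 left).
21 days into July → 2015-07-21.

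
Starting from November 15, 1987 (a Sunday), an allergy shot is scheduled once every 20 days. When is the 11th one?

The 11th occurrence is 10 intervals after the first: 10 × 20 = 200 days after November 15, 1987.
November has 30 days — 15 days to the end of November leaves 185.
December has 31 days (154 left).
January has 31 days (123 left).
February has 29 days (94 left).
March has 31 days (63 left).
April has 30 days (33 left).
May has 31 days (2 left).
2 days into June → June 2, 1988.

June 2, 1988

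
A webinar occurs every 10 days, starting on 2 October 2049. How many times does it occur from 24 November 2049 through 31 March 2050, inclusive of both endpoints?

Occurrences land 10·i days after 2 October 2049 for i = 0, 1, 2, …
24 November 2049 is 53 days after the start; 53 ÷ 10 = 5 remainder 3; since the remainder is 3, round up to i = 6. First occurrence in the window: #7 on 1 December 2049 (6×10 = 60 days in).
31 March 2050 is 180 days after the start; 180 ÷ 10 = 18 remainder 0. Last occurrence in the window: #19 on 31 March 2050.
Occurrences #7 through #19: 13 in total.

13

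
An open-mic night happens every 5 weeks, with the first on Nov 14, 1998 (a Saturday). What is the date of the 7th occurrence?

The 7th occurrence is 6 intervals after the first: 6 × 35 = 210 days after Nov 14, 1998.
Nov has 30 days — 16 days to the end of Nov leaves 194.
Dec has 31 days (163 left).
Jan has 31 days (132 left).
Feb has 28 days (104 left).
Mar has 31 days (73 left).
Apr has 30 days (43 left).
May has 31 days (12 left).
12 days into Jun → Jun 12, 1999.

Jun 12, 1999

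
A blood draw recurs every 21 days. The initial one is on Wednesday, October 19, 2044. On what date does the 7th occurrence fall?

The 7th occurrence is 6 intervals after the first: 6 × 21 = 126 days after October 19, 2044.
October has 31 days — 12 days to the end of October leaves 114.
November has 30 days (84 left).
December has 31 days (53 left).
January has 31 days (22 left).
22 days into February → February 22, 2045.

February 22, 2045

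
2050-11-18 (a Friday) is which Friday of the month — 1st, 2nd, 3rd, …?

3rd

Day 18 falls in week ⌈18/7⌉ of the month.
Days 1–7 hold the 1st Friday, 8–14 the 2nd, 15–21 the 3rd, 22–28 the 4th, 29–31 the 5th.
18 is in the range for the 3rd.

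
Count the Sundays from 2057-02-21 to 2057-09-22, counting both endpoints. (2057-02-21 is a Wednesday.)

30

2057-02-21 is a Wednesday; the first Sunday on or after it is 2057-02-25 (4 days later).
From 2057-02-25 to 2057-09-22: 3 + 31 + 30 + 31 + 30 + 31 + 31 + 22 = 209 days (rest of February, March, April, May, June, July, August, September).
209 ÷ 7 = 29 full weeks with remainder 6, so 29 more Sundays after the first → 30.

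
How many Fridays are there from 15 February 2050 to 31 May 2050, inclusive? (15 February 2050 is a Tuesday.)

15 February 2050 is a Tuesday; the first Friday on or after it is 18 February 2050 (3 days later).
From 18 February 2050 to 31 May 2050: 10 + 31 + 30 + 31 = 102 days (rest of February, March, April, May).
102 ÷ 7 = 14 full weeks with remainder 4, so 14 more Fridays after the first → 15.

15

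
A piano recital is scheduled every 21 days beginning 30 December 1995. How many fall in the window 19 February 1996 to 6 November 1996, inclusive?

Occurrences land 21·i days after 30 December 1995 for i = 0, 1, 2, …
19 February 1996 is 51 days after the start; 51 ÷ 21 = 2 remainder 9; since the remainder is 9, round up to i = 3. First occurrence in the window: #4 on 2 March 1996 (3×21 = 63 days in).
6 November 1996 is 312 days after the start; 312 ÷ 21 = 14 remainder 18. Last occurrence in the window: #15 on 19 October 1996.
Occurrences #4 through #15: 12 in total.

12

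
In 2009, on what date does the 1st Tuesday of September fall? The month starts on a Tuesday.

2009-09-01

September 2009 begins on a Tuesday, so the first Tuesday is September 1.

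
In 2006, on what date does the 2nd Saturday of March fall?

March 2006 begins on a Wednesday, so the first Saturday is March 4 (3 days later).
The 2nd Saturday is 1 weeks later: 4 + 7 = 11.

March 11, 2006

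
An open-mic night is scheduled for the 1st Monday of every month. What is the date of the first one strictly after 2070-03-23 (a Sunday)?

2070-04-07

March 2070 starts on a Saturday, so its 1st Monday is 2070-03-03 (2 days in).
That is not after 2070-03-23, so look at April 2070.
April 2070 starts on a Tuesday, so its 1st Monday is 2070-04-07 (6 days in).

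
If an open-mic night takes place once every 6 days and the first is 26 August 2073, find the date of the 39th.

The 39th occurrence is 38 intervals after the first: 38 × 6 = 228 days after 26 August 2073.
August has 31 days — 5 days to the end of August leaves 223.
September has 30 days (193 left).
October has 31 days (162 left).
November has 30 days (132 left).
December has 31 days (101 left).
January has 31 days (70 left).
February has 28 days (42 left).
March has 31 days (11 left).
11 days into April → 11 April 2074.

11 April 2074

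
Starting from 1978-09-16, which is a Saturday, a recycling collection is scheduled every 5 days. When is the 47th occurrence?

1979-05-04

The 47th occurrence is 46 intervals after the first: 46 × 5 = 230 days after 1978-09-16.
September has 30 days — 14 days to the end of September leaves 216.
October has 31 days (185 left).
November has 30 days (155 left).
December has 31 days (124 left).
January has 31 days (93 left).
February has 28 days (65 left).
March has 31 days (34 left).
April has 30 days (4 left).
4 days into May → 1979-05-04.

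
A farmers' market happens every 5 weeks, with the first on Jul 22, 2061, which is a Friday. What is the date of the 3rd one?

Sep 30, 2061

The 3rd occurrence is 2 intervals after the first: 2 × 35 = 70 days after Jul 22, 2061.
Jul has 31 days — 9 days to the end of Jul leaves 61.
Aug has 31 days (30 left).
30 days into Sep → Sep 30, 2061.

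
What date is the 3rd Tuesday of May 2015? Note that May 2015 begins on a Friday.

May 2015 begins on a Friday, so the first Tuesday is May 5 (4 days later).
The 3rd Tuesday is 2 weeks later: 5 + 14 = 19.

19 May 2015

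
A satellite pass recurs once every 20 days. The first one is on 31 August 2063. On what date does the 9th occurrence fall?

The 9th occurrence is 8 intervals after the first: 8 × 20 = 160 days after 31 August 2063.
August has 31 days — 0 days to the end of August leaves 160.
September has 30 days (130 left).
October has 31 days (99 left).
November has 30 days (69 left).
December has 31 days (38 left).
January has 31 days (7 left).
7 days into February → 7 February 2064.

7 February 2064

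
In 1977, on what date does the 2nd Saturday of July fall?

July 1977 begins on a Friday, so the first Saturday is July 2 (1 day later).
The 2nd Saturday is 1 weeks later: 2 + 7 = 9.

1977-07-09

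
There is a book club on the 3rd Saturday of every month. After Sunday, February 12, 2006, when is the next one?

February 2006 starts on a Wednesday; its first Saturday is the 4th, so the 3rd Saturday is the 18th — February 18, 2006.
February 18, 2006 is after February 12, 2006, so that is the next one.

February 18, 2006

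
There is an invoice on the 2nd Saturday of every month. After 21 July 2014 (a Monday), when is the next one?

July 2014 starts on a Tuesday; its first Saturday is the 5th, so the 2nd Saturday is the 12th — 12 July 2014.
That is not after 21 July 2014, so look at August 2014.
August 2014 starts on a Friday; its first Saturday is the 2nd, so the 2nd Saturday is the 9th — 9 August 2014.

9 August 2014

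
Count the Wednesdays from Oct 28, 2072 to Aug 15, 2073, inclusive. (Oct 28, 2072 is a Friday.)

Oct 28, 2072 is a Friday; the first Wednesday on or after it is Nov 2, 2072 (5 days later).
From Nov 2, 2072 to Aug 15, 2073: 28 + 31 + 31 + 28 + 31 + 30 + 31 + 30 + 31 + 15 = 286 days (rest of Nov, Dec, Jan, Feb, Mar, Apr, May, Jun, Jul, Aug).
286 ÷ 7 = 40 full weeks with remainder 6, so 40 more Wednesdays after the first → 41.

41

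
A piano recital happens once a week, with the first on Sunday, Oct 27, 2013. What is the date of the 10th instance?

The 10th occurrence is 9 intervals after the first: 9 × 7 = 63 days after Oct 27, 2013.
Oct has 31 days — 4 days to the end of Oct leaves 59.
Nov has 30 days (29 left).
29 days into Dec → Dec 29, 2013.

Dec 29, 2013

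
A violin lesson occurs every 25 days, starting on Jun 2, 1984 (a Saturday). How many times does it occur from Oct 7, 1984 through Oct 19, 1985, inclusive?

15

Occurrences land 25·i days after Jun 2, 1984 for i = 0, 1, 2, …
Oct 7, 1984 is 127 days after the start; 127 ÷ 25 = 5 remainder 2; since the remainder is 2, round up to i = 6. First occurrence in the window: #7 on Oct 30, 1984 (6×25 = 150 days in).
Oct 19, 1985 is 504 days after the start; 504 ÷ 25 = 20 remainder 4. Last occurrence in the window: #21 on Oct 15, 1985.
Occurrences #7 through #21: 15 in total.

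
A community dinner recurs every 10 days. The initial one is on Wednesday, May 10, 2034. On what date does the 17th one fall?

Oct 17, 2034

The 17th occurrence is 16 intervals after the first: 16 × 10 = 160 days after May 10, 2034.
May has 31 days — 21 days to the end of May leaves 139.
Jun has 30 days (109 left).
Jul has 31 days (78 left).
Aug has 31 days (47 left).
Sep has 30 days (17 left).
17 days into Oct → Oct 17, 2034.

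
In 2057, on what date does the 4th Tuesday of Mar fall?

Mar 27, 2057

The first Tuesday of Mar 2057 is Mar 6.
The 4th Tuesday is 3 weeks later: 6 + 21 = 27.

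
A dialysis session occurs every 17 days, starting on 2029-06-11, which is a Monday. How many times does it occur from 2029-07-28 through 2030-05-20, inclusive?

18

Occurrences land 17·i days after 2029-06-11 for i = 0, 1, 2, …
2029-07-28 is 47 days after the start; 47 ÷ 17 = 2 remainder 13; since the remainder is 13, round up to i = 3. First occurrence in the window: #4 on 2029-08-01 (3×17 = 51 days in).
2030-05-20 is 343 days after the start; 343 ÷ 17 = 20 remainder 3. Last occurrence in the window: #21 on 2030-05-17.
Occurrences #4 through #21: 18 in total.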